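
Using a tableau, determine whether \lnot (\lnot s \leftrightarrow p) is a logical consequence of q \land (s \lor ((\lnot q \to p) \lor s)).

No

Initial set: {(q \land (s \lor ((\lnot q \to p) \lor s))); \lnot \lnot (\lnot s \leftrightarrow p)}.
(q \land (s \lor ((\lnot q \to p) \lor s))): α-rule — add q, (s \lor ((\lnot q \to p) \lor s)).
\lnot \lnot (\lnot s \leftrightarrow p): β-rule — branch into \lnot s, p  //  \lnot \lnot s, \lnot p.
  branch 1 (add \lnot s, p):
    (s \lor ((\lnot q \to p) \lor s)): β-rule — branch into s  //  ((\lnot q \to p) \lor s).
      branch 1.1 (add s):
        × closes — contains both s and \lnot s.
      branch 1.2 (add ((\lnot q \to p) \lor s)):
        ((\lnot q \to p) \lor s): β-rule — branch into (\lnot q \to p)  //  s.
          branch 1.2.1 (add (\lnot q \to p)):
            (\lnot q \to p): β-rule — branch into \lnot \lnot q  //  p.
              branch 1.2.1.1 (add \lnot \lnot q):
                ○ open, literals {p=1, q=1, s=0}.
              branch 1.2.1.2 (add p):
                ○ open, literals {p=1, q=1, s=0}.
          branch 1.2.2 (add s):
            × closes — contains both s and \lnot s.
  branch 2 (add \lnot \lnot s, \lnot p):
    (s \lor ((\lnot q \to p) \lor s)): β-rule — branch into s  //  ((\lnot q \to p) \lor s).
      branch 2.1 (add s):
        ○ open, literals {p=0, q=1, s=1}.
      branch 2.2 (add ((\lnot q \to p) \lor s)):
        ((\lnot q \to p) \lor s): β-rule — branch into (\lnot q \to p)  //  s.
          branch 2.2.1 (add (\lnot q \to p)):
            (\lnot q \to p): β-rule — branch into \lnot \lnot q  //  p.
              branch 2.2.1.1 (add \lnot \lnot q):
                ○ open, literals {p=0, q=1, s=1}.
              branch 2.2.1.2 (add p):
                × closes — contains both p and \lnot p.
          branch 2.2.2 (add s):
            ○ open, literals {p=0, q=1, s=1}.
3 branches closed, 5 open.
An open branch gives a countermodel: p=1, q=1, s=0 (unmentioned atoms arbitrary); the premises hold there but the conclusion fails.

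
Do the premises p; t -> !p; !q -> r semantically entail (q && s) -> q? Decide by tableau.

Yes

Initial set: {p; (t -> !p); (!q -> r); !((q && s) -> q)}.
!((q && s) -> q): α-rule — add (q && s), !q.
(q && s): α-rule — add q, s.
× closes — contains both q and !q.
All 1 branch closes.
Every branch closed, so the premises entail the conclusion.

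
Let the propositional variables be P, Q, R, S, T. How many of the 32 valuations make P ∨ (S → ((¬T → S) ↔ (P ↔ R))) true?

Initial set: {(P ∨ (S → ((¬T → S) ↔ (P ↔ R))))}.
(P ∨ (S → ((¬T → S) ↔ (P ↔ R)))): β-rule — branch into P  //  (S → ((¬T → S) ↔ (P ↔ R))).
  branch 1 (add P):
    ○ open, literals {P=1}.
  branch 2 (add (S → ((¬T → S) ↔ (P ↔ R)))):
    (S → ((¬T → S) ↔ (P ↔ R))): β-rule — branch into ¬S  //  ((¬T → S) ↔ (P ↔ R)).
      branch 2.1 (add ¬S):
        ○ open, literals {S=0}.
      branch 2.2 (add ((¬T → S) ↔ (P ↔ R))):
        ((¬T → S) ↔ (P ↔ R)): β-rule — branch into (¬T → S), (P ↔ R)  //  ¬(¬T → S), ¬(P ↔ R).
          branch 2.2.1 (add (¬T → S), (P ↔ R)):
            (¬T → S): β-rule — branch into ¬¬T  //  S.
              branch 2.2.1.1 (add ¬¬T):
                (P ↔ R): β-rule — branch into P, R  //  ¬P, ¬R.
                  branch 2.2.1.1.1 (add P, R):
                    ○ open, literals {P=1, R=1, T=1}.
                  branch 2.2.1.1.2 (add ¬P, ¬R):
                    ○ open, literals {P=0, R=0, T=1}.
              branch 2.2.1.2 (add S):
                (P ↔ R): β-rule — branch into P, R  //  ¬P, ¬R.
                  branch 2.2.1.2.1 (add P, R):
                    ○ open, literals {P=1, R=1, S=1}.
                  branch 2.2.1.2.2 (add ¬P, ¬R):
                    ○ open, literals {P=0, R=0, S=1}.
          branch 2.2.2 (add ¬(¬T → S), ¬(P ↔ R)):
            ¬(¬T → S): α-rule — add ¬T, ¬S.
            ¬(P ↔ R): β-rule — branch into P, ¬R  //  ¬P, R.
              branch 2.2.2.1 (add P, ¬R):
                ○ open, literals {P=1, R=0, S=0, T=0}.
              branch 2.2.2.2 (add ¬P, R):
                ○ open, literals {P=0, R=1, S=0, T=0}.
0 branches closed, 8 open.
Each open branch fixes some atoms; the unmentioned ones are free. Counting distinct full assignments: branch {P=1} (Q, R, S, T) contributes 16 new; branch {S=0} (P, Q, R, T) contributes 8 new; branch {P=1, R=1, T=1} (Q, S) contributes 0 new; branch {P=0, R=0, T=1} (Q, S) contributes 2 new; branch {P=1, R=1, S=1} (Q, T) contributes 0 new; branch {P=0, R=0, S=1} (Q, T) contributes 2 new; branch {P=1, R=0, S=0, T=0} (Q) contributes 0 new; branch {P=0, R=1, S=0, T=0} (Q) contributes 0 new. Total: 28.

28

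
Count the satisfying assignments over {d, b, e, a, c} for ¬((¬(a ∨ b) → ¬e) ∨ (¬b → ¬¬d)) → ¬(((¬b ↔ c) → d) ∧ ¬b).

Initial set: {(¬((¬(a ∨ b) → ¬e) ∨ (¬b → ¬¬d)) → ¬(((¬b ↔ c) → d) ∧ ¬b))}.
(¬((¬(a ∨ b) → ¬e) ∨ (¬b → ¬¬d)) → ¬(((¬b ↔ c) → d) ∧ ¬b)): β-rule — branch into ¬¬((¬(a ∨ b) → ¬e) ∨ (¬b → ¬¬d))  //  ¬(((¬b ↔ c) → d) ∧ ¬b).
  branch 1 (add ¬¬((¬(a ∨ b) → ¬e) ∨ (¬b → ¬¬d))):
    ¬¬((¬(a ∨ b) → ¬e) ∨ (¬b → ¬¬d)): β-rule — branch into (¬(a ∨ b) → ¬e)  //  (¬b → ¬¬d).
      branch 1.1 (add (¬(a ∨ b) → ¬e)):
        (¬(a ∨ b) → ¬e): β-rule — branch into ¬¬(a ∨ b)  //  ¬e.
          branch 1.1.1 (add ¬¬(a ∨ b)):
            ¬¬(a ∨ b): β-rule — branch into a  //  b.
              branch 1.1.1.1 (add a):
                ○ open, literals {a=true}.
              branch 1.1.1.2 (add b):
                ○ open, literals {b=true}.
          branch 1.1.2 (add ¬e):
            ○ open, literals {e=false}.
      branch 1.2 (add (¬b → ¬¬d)):
        (¬b → ¬¬d): β-rule — branch into ¬¬b  //  ¬¬d.
          branch 1.2.1 (add ¬¬b):
            ○ open, literals {b=true}.
          branch 1.2.2 (add ¬¬d):
            ¬¬d: drop double negation, giving d.
            ○ open, literals {d=true}.
  branch 2 (add ¬(((¬b ↔ c) → d) ∧ ¬b)):
    ¬(((¬b ↔ c) → d) ∧ ¬b): β-rule — branch into ¬((¬b ↔ c) → d)  //  ¬¬b.
      branch 2.1 (add ¬((¬b ↔ c) → d)):
        ¬((¬b ↔ c) → d): α-rule — add (¬b ↔ c), ¬d.
        (¬b ↔ c): β-rule — branch into ¬b, c  //  ¬¬b, ¬c.
          branch 2.1.1 (add ¬b, c):
            ○ open, literals {b=false, c=true, d=false}.
          branch 2.1.2 (add ¬¬b, ¬c):
            ○ open, literals {b=true, c=false, d=false}.
      branch 2.2 (add ¬¬b):
        ○ open, literals {b=true}.
0 branches closed, 8 open.
Each open branch fixes some atoms; the unmentioned ones are free. Counting distinct full assignments: branch {a=true} (d, b, e, c) contributes 16 new; branch {b=true} (d, e, a, c) contributes 8 new; branch {e=false} (d, b, a, c) contributes 4 new; branch {b=true} (d, e, a, c) contributes 0 new; branch {d=true} (b, e, a, c) contributes 2 new; branch {b=false, c=true, d=false} (e, a) contributes 1 new; branch {b=true, c=false, d=false} (e, a) contributes 0 new; branch {b=true} (d, e, a, c) contributes 0 new. Total: 31.

31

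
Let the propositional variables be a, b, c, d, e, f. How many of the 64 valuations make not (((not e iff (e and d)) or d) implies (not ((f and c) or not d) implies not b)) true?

12

Initial set: {not (((not e iff (e and d)) or d) implies (not ((f and c) or not d) implies not b))}.
not (((not e iff (e and d)) or d) implies (not ((f and c) or not d) implies not b)): α-rule — add ((not e iff (e and d)) or d), not (not ((f and c) or not d) implies not b).
not (not ((f and c) or not d) implies not b): α-rule — add not ((f and c) or not d), not not b.
not ((f and c) or not d): α-rule — add not (f and c), not not d.
((not e iff (e and d)) or d): β-rule — branch into (not e iff (e and d))  //  d.
  branch 1 (add (not e iff (e and d))):
    not (f and c): β-rule — branch into not f  //  not c.
      branch 1.1 (add not f):
        (not e iff (e and d)): β-rule — branch into not e, (e and d)  //  not not e, not (e and d).
          branch 1.1.1 (add not e, (e and d)):
            (e and d): α-rule — add e, d.
            × closes — contains both e and not e.
          branch 1.1.2 (add not not e, not (e and d)):
            not (e and d): β-rule — branch into not e  //  not d.
              branch 1.1.2.1 (add not e):
                × closes — contains both e and not e.
              branch 1.1.2.2 (add not d):
                × closes — contains both d and not d.
      branch 1.2 (add not c):
        (not e iff (e and d)): β-rule — branch into not e, (e and d)  //  not not e, not (e and d).
          branch 1.2.1 (add not e, (e and d)):
            (e and d): α-rule — add e, d.
            × closes — contains both e and not e.
          branch 1.2.2 (add not not e, not (e and d)):
            not (e and d): β-rule — branch into not e  //  not d.
              branch 1.2.2.1 (add not e):
                × closes — contains both e and not e.
              branch 1.2.2.2 (add not d):
                × closes — contains both d and not d.
  branch 2 (add d):
    not (f and c): β-rule — branch into not f  //  not c.
      branch 2.1 (add not f):
        ○ open, literals {b=T, d=T, f=F}.
      branch 2.2 (add not c):
        ○ open, literals {b=T, c=F, d=T}.
6 branches closed, 2 open.
Each open branch fixes some atoms; the unmentioned ones are free. Counting distinct full assignments: branch {b=T, d=T, f=F} (a, c, e) contributes 8 new; branch {b=T, c=F, d=T} (a, e, f) contributes 4 new. Total: 12.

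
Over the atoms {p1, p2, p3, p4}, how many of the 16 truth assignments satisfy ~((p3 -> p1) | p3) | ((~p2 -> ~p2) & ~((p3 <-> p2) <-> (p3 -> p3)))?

8

Initial set: {(~((p3 -> p1) | p3) | ((~p2 -> ~p2) & ~((p3 <-> p2) <-> (p3 -> p3))))}.
(~((p3 -> p1) | p3) | ((~p2 -> ~p2) & ~((p3 <-> p2) <-> (p3 -> p3)))): β-rule — branch into ~((p3 -> p1) | p3)  //  ((~p2 -> ~p2) & ~((p3 <-> p2) <-> (p3 -> p3))).
  branch 1 (add ~((p3 -> p1) | p3)):
    ~((p3 -> p1) | p3): α-rule — add ~(p3 -> p1), ~p3.
    ~(p3 -> p1): α-rule — add p3, ~p1.
    × closes — contains both p3 and ~p3.
  branch 2 (add ((~p2 -> ~p2) & ~((p3 <-> p2) <-> (p3 -> p3)))):
    ((~p2 -> ~p2) & ~((p3 <-> p2) <-> (p3 -> p3))): α-rule — add (~p2 -> ~p2), ~((p3 <-> p2) <-> (p3 -> p3)).
    (~p2 -> ~p2): β-rule — branch into ~~p2  //  ~p2.
      branch 2.1 (add ~~p2):
        ~((p3 <-> p2) <-> (p3 -> p3)): β-rule — branch into (p3 <-> p2), ~(p3 -> p3)  //  ~(p3 <-> p2), (p3 -> p3).
          branch 2.1.1 (add (p3 <-> p2), ~(p3 -> p3)):
            ~(p3 -> p3): α-rule — add p3, ~p3.
            × closes — contains both p3 and ~p3.
          branch 2.1.2 (add ~(p3 <-> p2), (p3 -> p3)):
            ~(p3 <-> p2): β-rule — branch into p3, ~p2  //  ~p3, p2.
              branch 2.1.2.1 (add p3, ~p2):
                × closes — contains both p2 and ~p2.
              branch 2.1.2.2 (add ~p3, p2):
                (p3 -> p3): β-rule — branch into ~p3  //  p3.
                  branch 2.1.2.2.1 (add ~p3):
                    ○ open, literals {p2=T, p3=F}.
                  branch 2.1.2.2.2 (add p3):
                    × closes — contains both p3 and ~p3.
      branch 2.2 (add ~p2):
        ~((p3 <-> p2) <-> (p3 -> p3)): β-rule — branch into (p3 <-> p2), ~(p3 -> p3)  //  ~(p3 <-> p2), (p3 -> p3).
          branch 2.2.1 (add (p3 <-> p2), ~(p3 -> p3)):
            ~(p3 -> p3): α-rule — add p3, ~p3.
            × closes — contains both p3 and ~p3.
          branch 2.2.2 (add ~(p3 <-> p2), (p3 -> p3)):
            ~(p3 <-> p2): β-rule — branch into p3, ~p2  //  ~p3, p2.
              branch 2.2.2.1 (add p3, ~p2):
                (p3 -> p3): β-rule — branch into ~p3  //  p3.
                  branch 2.2.2.1.1 (add ~p3):
                    × closes — contains both p3 and ~p3.
                  branch 2.2.2.1.2 (add p3):
                    ○ open, literals {p2=F, p3=T}.
              branch 2.2.2.2 (add ~p3, p2):
                × closes — contains both p2 and ~p2.
7 branches closed, 2 open.
Each open branch fixes some atoms; the unmentioned ones are free. Counting distinct full assignments: branch {p2=T, p3=F} (p1, p4) contributes 4 new; branch {p2=F, p3=T} (p1, p4) contributes 4 new. Total: 8.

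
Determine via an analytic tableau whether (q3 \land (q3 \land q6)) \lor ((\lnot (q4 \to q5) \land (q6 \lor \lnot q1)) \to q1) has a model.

Initial set: {((q3 \land (q3 \land q6)) \lor ((\lnot (q4 \to q5) \land (q6 \lor \lnot q1)) \to q1))}.
((q3 \land (q3 \land q6)) \lor ((\lnot (q4 \to q5) \land (q6 \lor \lnot q1)) \to q1)): β-rule — branch into (q3 \land (q3 \land q6))  //  ((\lnot (q4 \to q5) \land (q6 \lor \lnot q1)) \to q1).
  branch 1 (add (q3 \land (q3 \land q6))):
    (q3 \land (q3 \land q6)): α-rule — add q3, (q3 \land q6).
    (q3 \land q6): α-rule — add q3, q6.
    ○ open, literals {q3=true, q6=true}.
  branch 2 (add ((\lnot (q4 \to q5) \land (q6 \lor \lnot q1)) \to q1)):
    ((\lnot (q4 \to q5) \land (q6 \lor \lnot q1)) \to q1): β-rule — branch into \lnot (\lnot (q4 \to q5) \land (q6 \lor \lnot q1))  //  q1.
      branch 2.1 (add \lnot (\lnot (q4 \to q5) \land (q6 \lor \lnot q1))):
        \lnot (\lnot (q4 \to q5) \land (q6 \lor \lnot q1)): β-rule — branch into \lnot \lnot (q4 \to q5)  //  \lnot (q6 \lor \lnot q1).
          branch 2.1.1 (add \lnot \lnot (q4 \to q5)):
            \lnot \lnot (q4 \to q5): β-rule — branch into \lnot q4  //  q5.
              branch 2.1.1.1 (add \lnot q4):
                ○ open, literals {q4=false}.
              branch 2.1.1.2 (add q5):
                ○ open, literals {q5=true}.
          branch 2.1.2 (add \lnot (q6 \lor \lnot q1)):
            \lnot (q6 \lor \lnot q1): α-rule — add \lnot q6, \lnot \lnot q1.
            ○ open, literals {q1=true, q6=false}.
      branch 2.2 (add q1):
        ○ open, literals {q1=true}.
0 branches closed, 5 open.
An open branch gives a satisfying assignment: q3=true, q6=true.

Satisfiable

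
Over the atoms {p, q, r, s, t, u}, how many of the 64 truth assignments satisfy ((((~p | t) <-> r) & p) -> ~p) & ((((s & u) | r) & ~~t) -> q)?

Initial set: {(((((~p | t) <-> r) & p) -> ~p) & ((((s & u) | r) & ~~t) -> q))}.
(((((~p | t) <-> r) & p) -> ~p) & ((((s & u) | r) & ~~t) -> q)): α-rule — add ((((~p | t) <-> r) & p) -> ~p), ((((s & u) | r) & ~~t) -> q).
((((~p | t) <-> r) & p) -> ~p): β-rule — branch into ~(((~p | t) <-> r) & p)  //  ~p.
  branch 1 (add ~(((~p | t) <-> r) & p)):
    ((((s & u) | r) & ~~t) -> q): β-rule — branch into ~(((s & u) | r) & ~~t)  //  q.
      branch 1.1 (add ~(((s & u) | r) & ~~t)):
        ~(((~p | t) <-> r) & p): β-rule — branch into ~((~p | t) <-> r)  //  ~p.
          branch 1.1.1 (add ~((~p | t) <-> r)):
            ~(((s & u) | r) & ~~t): β-rule — branch into ~((s & u) | r)  //  ~~~t.
              branch 1.1.1.1 (add ~((s & u) | r)):
                ~((s & u) | r): α-rule — add ~(s & u), ~r.
                ~((~p | t) <-> r): β-rule — branch into (~p | t), ~r  //  ~(~p | t), r.
                  branch 1.1.1.1.1 (add (~p | t), ~r):
                    ~(s & u): β-rule — branch into ~s  //  ~u.
                      branch 1.1.1.1.1.1 (add ~s):
                        (~p | t): β-rule — branch into ~p  //  t.
                          branch 1.1.1.1.1.1.1 (add ~p):
                            ○ open, literals {p=F, r=F, s=F}.
                          branch 1.1.1.1.1.1.2 (add t):
                            ○ open, literals {r=F, s=F, t=T}.
                      branch 1.1.1.1.1.2 (add ~u):
                        (~p | t): β-rule — branch into ~p  //  t.
                          branch 1.1.1.1.1.2.1 (add ~p):
                            ○ open, literals {p=F, r=F, u=F}.
                          branch 1.1.1.1.1.2.2 (add t):
                            ○ open, literals {r=F, t=T, u=F}.
                  branch 1.1.1.1.2 (add ~(~p | t), r):
                    × closes — contains both r and ~r.
              branch 1.1.1.2 (add ~~~t):
                ~~~t: drop double negation, giving ~t.
                ~((~p | t) <-> r): β-rule — branch into (~p | t), ~r  //  ~(~p | t), r.
                  branch 1.1.1.2.1 (add (~p | t), ~r):
                    (~p | t): β-rule — branch into ~p  //  t.
                      branch 1.1.1.2.1.1 (add ~p):
                        ○ open, literals {p=F, r=F, t=F}.
                      branch 1.1.1.2.1.2 (add t):
                        × closes — contains both t and ~t.
                  branch 1.1.1.2.2 (add ~(~p | t), r):
                    ~(~p | t): α-rule — add ~~p, ~t.
                    ○ open, literals {p=T, r=T, t=F}.
          branch 1.1.2 (add ~p):
            ~(((s & u) | r) & ~~t): β-rule — branch into ~((s & u) | r)  //  ~~~t.
              branch 1.1.2.1 (add ~((s & u) | r)):
                ~((s & u) | r): α-rule — add ~(s & u), ~r.
                ~(s & u): β-rule — branch into ~s  //  ~u.
                  branch 1.1.2.1.1 (add ~s):
                    ○ open, literals {p=F, r=F, s=F}.
                  branch 1.1.2.1.2 (add ~u):
                    ○ open, literals {p=F, r=F, u=F}.
              branch 1.1.2.2 (add ~~~t):
                ~~~t: drop double negation, giving ~t.
                ○ open, literals {p=F, t=F}.
      branch 1.2 (add q):
        ~(((~p | t) <-> r) & p): β-rule — branch into ~((~p | t) <-> r)  //  ~p.
          branch 1.2.1 (add ~((~p | t) <-> r)):
            ~((~p | t) <-> r): β-rule — branch into (~p | t), ~r  //  ~(~p | t), r.
              branch 1.2.1.1 (add (~p | t), ~r):
                (~p | t): β-rule — branch into ~p  //  t.
                  branch 1.2.1.1.1 (add ~p):
                    ○ open, literals {p=F, q=T, r=F}.
                  branch 1.2.1.1.2 (add t):
                    ○ open, literals {q=T, r=F, t=T}.
              branch 1.2.1.2 (add ~(~p | t), r):
                ~(~p | t): α-rule — add ~~p, ~t.
                ○ open, literals {p=T, q=T, r=T, t=F}.
          branch 1.2.2 (add ~p):
            ○ open, literals {p=F, q=T}.
  branch 2 (add ~p):
    ((((s & u) | r) & ~~t) -> q): β-rule — branch into ~(((s & u) | r) & ~~t)  //  q.
      branch 2.1 (add ~(((s & u) | r) & ~~t)):
        ~(((s & u) | r) & ~~t): β-rule — branch into ~((s & u) | r)  //  ~~~t.
          branch 2.1.1 (add ~((s & u) | r)):
            ~((s & u) | r): α-rule — add ~(s & u), ~r.
            ~(s & u): β-rule — branch into ~s  //  ~u.
              branch 2.1.1.1 (add ~s):
                ○ open, literals {p=F, r=F, s=F}.
              branch 2.1.1.2 (add ~u):
                ○ open, literals {p=F, r=F, u=F}.
          branch 2.1.2 (add ~~~t):
            ~~~t: drop double negation, giving ~t.
            ○ open, literals {p=F, t=F}.
      branch 2.2 (add q):
        ○ open, literals {p=F, q=T}.
2 branches closed, 17 open.
Each open branch fixes some atoms; the unmentioned ones are free. Counting distinct full assignments: branch {p=F, r=F, s=F} (q, t, u) contributes 8 new; branch {r=F, s=F, t=T} (p, q, u) contributes 4 new; branch {p=F, r=F, u=F} (q, s, t) contributes 4 new; branch {r=F, t=T, u=F} (p, q, s) contributes 2 new; branch {p=F, r=F, t=F} (q, s, u) contributes 2 new; branch {p=T, r=T, t=F} (q, s, u) contributes 8 new; branch {p=F, r=F, s=F} (q, t, u) contributes 0 new; branch {p=F, r=F, u=F} (q, s, t) contributes 0 new; branch {p=F, t=F} (q, r, s, u) contributes 8 new; branch {p=F, q=T, r=F} (s, t, u) contributes 1 new; branch {q=T, r=F, t=T} (p, s, u) contributes 1 new; branch {p=T, q=T, r=T, t=F} (s, u) contributes 0 new; branch {p=F, q=T} (r, s, t, u) contributes 4 new; branch {p=F, r=F, s=F} (q, t, u) contributes 0 new; branch {p=F, r=F, u=F} (q, s, t) contributes 0 new; branch {p=F, t=F} (q, r, s, u) contributes 0 new; branch {p=F, q=T} (r, s, t, u) contributes 0 new. Total: 42.

42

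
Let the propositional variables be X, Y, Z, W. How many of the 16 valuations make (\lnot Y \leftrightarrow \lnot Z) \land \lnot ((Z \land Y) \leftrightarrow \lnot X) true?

Initial set: {((\lnot Y \leftrightarrow \lnot Z) \land \lnot ((Z \land Y) \leftrightarrow \lnot X))}.
((\lnot Y \leftrightarrow \lnot Z) \land \lnot ((Z \land Y) \leftrightarrow \lnot X)): α-rule — add (\lnot Y \leftrightarrow \lnot Z), \lnot ((Z \land Y) \leftrightarrow \lnot X).
(\lnot Y \leftrightarrow \lnot Z): β-rule — branch into \lnot Y, \lnot Z  //  \lnot \lnot Y, \lnot \lnot Z.
  branch 1 (add \lnot Y, \lnot Z):
    \lnot ((Z \land Y) \leftrightarrow \lnot X): β-rule — branch into (Z \land Y), \lnot \lnot X  //  \lnot (Z \land Y), \lnot X.
      branch 1.1 (add (Z \land Y), \lnot \lnot X):
        (Z \land Y): α-rule — add Z, Y.
        × closes — contains both Z and \lnot Z.
      branch 1.2 (add \lnot (Z \land Y), \lnot X):
        \lnot (Z \land Y): β-rule — branch into \lnot Z  //  \lnot Y.
          branch 1.2.1 (add \lnot Z):
            ○ open, literals {X=0, Y=0, Z=0}.
          branch 1.2.2 (add \lnot Y):
            ○ open, literals {X=0, Y=0, Z=0}.
  branch 2 (add \lnot \lnot Y, \lnot \lnot Z):
    \lnot ((Z \land Y) \leftrightarrow \lnot X): β-rule — branch into (Z \land Y), \lnot \lnot X  //  \lnot (Z \land Y), \lnot X.
      branch 2.1 (add (Z \land Y), \lnot \lnot X):
        (Z \land Y): α-rule — add Z, Y.
        ○ open, literals {X=1, Y=1, Z=1}.
      branch 2.2 (add \lnot (Z \land Y), \lnot X):
        \lnot (Z \land Y): β-rule — branch into \lnot Z  //  \lnot Y.
          branch 2.2.1 (add \lnot Z):
            × closes — contains both Z and \lnot Z.
          branch 2.2.2 (add \lnot Y):
            × closes — contains both Y and \lnot Y.
3 branches closed, 3 open.
Each open branch fixes some atoms; the unmentioned ones are free. Counting distinct full assignments: branch {X=0, Y=0, Z=0} (W) contributes 2 new; branch {X=0, Y=0, Z=0} (W) contributes 0 new; branch {X=1, Y=1, Z=1} (W) contributes 2 new. Total: 4.

4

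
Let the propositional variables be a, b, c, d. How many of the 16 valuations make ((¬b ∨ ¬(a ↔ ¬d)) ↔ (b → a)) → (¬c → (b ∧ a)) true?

Initial set: {(((¬b ∨ ¬(a ↔ ¬d)) ↔ (b → a)) → (¬c → (b ∧ a)))}.
(((¬b ∨ ¬(a ↔ ¬d)) ↔ (b → a)) → (¬c → (b ∧ a))): β-rule — branch into ¬((¬b ∨ ¬(a ↔ ¬d)) ↔ (b → a))  //  (¬c → (b ∧ a)).
  branch 1 (add ¬((¬b ∨ ¬(a ↔ ¬d)) ↔ (b → a))):
    ¬((¬b ∨ ¬(a ↔ ¬d)) ↔ (b → a)): β-rule — branch into (¬b ∨ ¬(a ↔ ¬d)), ¬(b → a)  //  ¬(¬b ∨ ¬(a ↔ ¬d)), (b → a).
      branch 1.1 (add (¬b ∨ ¬(a ↔ ¬d)), ¬(b → a)):
        ¬(b → a): α-rule — add b, ¬a.
        (¬b ∨ ¬(a ↔ ¬d)): β-rule — branch into ¬b  //  ¬(a ↔ ¬d).
          branch 1.1.1 (add ¬b):
            × closes — contains both b and ¬b.
          branch 1.1.2 (add ¬(a ↔ ¬d)):
            ¬(a ↔ ¬d): β-rule — branch into a, ¬¬d  //  ¬a, ¬d.
              branch 1.1.2.1 (add a, ¬¬d):
                × closes — contains both a and ¬a.
              branch 1.1.2.2 (add ¬a, ¬d):
                ○ open, literals {a=false, b=true, d=false}.
      branch 1.2 (add ¬(¬b ∨ ¬(a ↔ ¬d)), (b → a)):
        ¬(¬b ∨ ¬(a ↔ ¬d)): α-rule — add ¬¬b, ¬¬(a ↔ ¬d).
        (b → a): β-rule — branch into ¬b  //  a.
          branch 1.2.1 (add ¬b):
            × closes — contains both b and ¬b.
          branch 1.2.2 (add a):
            ¬¬(a ↔ ¬d): β-rule — branch into a, ¬d  //  ¬a, ¬¬d.
              branch 1.2.2.1 (add a, ¬d):
                ○ open, literals {a=true, b=true, d=false}.
              branch 1.2.2.2 (add ¬a, ¬¬d):
                × closes — contains both a and ¬a.
  branch 2 (add (¬c → (b ∧ a))):
    (¬c → (b ∧ a)): β-rule — branch into ¬¬c  //  (b ∧ a).
      branch 2.1 (add ¬¬c):
        ○ open, literals {c=true}.
      branch 2.2 (add (b ∧ a)):
        (b ∧ a): α-rule — add b, a.
        ○ open, literals {a=true, b=true}.
4 branches closed, 4 open.
Each open branch fixes some atoms; the unmentioned ones are free. Counting distinct full assignments: branch {a=false, b=true, d=false} (c) contributes 2 new; branch {a=true, b=true, d=false} (c) contributes 2 new; branch {c=true} (a, b, d) contributes 6 new; branch {a=true, b=true} (c, d) contributes 1 new. Total: 11.

11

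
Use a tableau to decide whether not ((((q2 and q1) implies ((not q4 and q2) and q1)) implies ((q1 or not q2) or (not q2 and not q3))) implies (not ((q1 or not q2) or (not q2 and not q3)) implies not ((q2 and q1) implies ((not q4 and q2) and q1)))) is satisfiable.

Initial set: {T not ((((q2 and q1) implies ((not q4 and q2) and q1)) implies ((q1 or not q2) or (not q2 and not q3))) implies (not ((q1 or not q2) or (not q2 and not q3)) implies not ((q2 and q1) implies ((not q4 and q2) and q1))))}.
T not ((((q2 and q1) implies ((not q4 and q2) and q1)) implies ((q1 or not q2) or (not q2 and not q3))) implies (not ((q1 or not q2) or (not q2 and not q3)) implies not ((q2 and q1) implies ((not q4 and q2) and q1)))): α-rule — add T (((q2 and q1) implies ((not q4 and q2) and q1)) implies ((q1 or not q2) or (not q2 and not q3))), F (not ((q1 or not q2) or (not q2 and not q3)) implies not ((q2 and q1) implies ((not q4 and q2) and q1))).
F (not ((q1 or not q2) or (not q2 and not q3)) implies not ((q2 and q1) implies ((not q4 and q2) and q1))): α-rule — add T not ((q1 or not q2) or (not q2 and not q3)), F not ((q2 and q1) implies ((not q4 and q2) and q1)).
T not ((q1 or not q2) or (not q2 and not q3)): α-rule — add F (q1 or not q2), F (not q2 and not q3).
F (q1 or not q2): α-rule — add F q1, F not q2.
T (((q2 and q1) implies ((not q4 and q2) and q1)) implies ((q1 or not q2) or (not q2 and not q3))): β-rule — branch into F ((q2 and q1) implies ((not q4 and q2) and q1))  //  T ((q1 or not q2) or (not q2 and not q3)).
  branch 1 (add F ((q2 and q1) implies ((not q4 and q2) and q1))):
    F ((q2 and q1) implies ((not q4 and q2) and q1)): α-rule — add T (q2 and q1), F ((not q4 and q2) and q1).
    T (q2 and q1): α-rule — add T q2, T q1.
    × closes — contains both q1 and not q1.
  branch 2 (add T ((q1 or not q2) or (not q2 and not q3))):
    F not ((q2 and q1) implies ((not q4 and q2) and q1)): β-rule — branch into F (q2 and q1)  //  T ((not q4 and q2) and q1).
      branch 2.1 (add F (q2 and q1)):
        F (not q2 and not q3): β-rule — branch into F not q2  //  F not q3.
          branch 2.1.1 (add F not q2):
            T ((q1 or not q2) or (not q2 and not q3)): β-rule — branch into T (q1 or not q2)  //  T (not q2 and not q3).
              branch 2.1.1.1 (add T (q1 or not q2)):
                F (q2 and q1): β-rule — branch into F q2  //  F q1.
                  branch 2.1.1.1.1 (add F q2):
                    × closes — contains both q2 and not q2.
                  branch 2.1.1.1.2 (add F q1):
                    T (q1 or not q2): β-rule — branch into T q1  //  T not q2.
                      branch 2.1.1.1.2.1 (add T q1):
                        × closes — contains both q1 and not q1.
                      branch 2.1.1.1.2.2 (add T not q2):
                        × closes — contains both q2 and not q2.
              branch 2.1.1.2 (add T (not q2 and not q3)):
                T (not q2 and not q3): α-rule — add T not q2, T not q3.
                × closes — contains both q2 and not q2.
          branch 2.1.2 (add F not q3):
            T ((q1 or not q2) or (not q2 and not q3)): β-rule — branch into T (q1 or not q2)  //  T (not q2 and not q3).
              branch 2.1.2.1 (add T (q1 or not q2)):
                F (q2 and q1): β-rule — branch into F q2  //  F q1.
                  branch 2.1.2.1.1 (add F q2):
                    × closes — contains both q2 and not q2.
                  branch 2.1.2.1.2 (add F q1):
                    T (q1 or not q2): β-rule — branch into T q1  //  T not q2.
                      branch 2.1.2.1.2.1 (add T q1):
                        × closes — contains both q1 and not q1.
                      branch 2.1.2.1.2.2 (add T not q2):
                        × closes — contains both q2 and not q2.
              branch 2.1.2.2 (add T (not q2 and not q3)):
                T (not q2 and not q3): α-rule — add T not q2, T not q3.
                × closes — contains both q2 and not q2.
      branch 2.2 (add T ((not q4 and q2) and q1)):
        T ((not q4 and q2) and q1): α-rule — add T (not q4 and q2), T q1.
        × closes — contains both q1 and not q1.
All 10 branches close.
Every branch closed; the formula is unsatisfiable.

Unsatisfiable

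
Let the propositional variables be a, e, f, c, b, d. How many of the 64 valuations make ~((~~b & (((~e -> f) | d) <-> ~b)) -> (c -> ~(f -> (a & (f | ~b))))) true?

2

Initial set: {~((~~b & (((~e -> f) | d) <-> ~b)) -> (c -> ~(f -> (a & (f | ~b)))))}.
~((~~b & (((~e -> f) | d) <-> ~b)) -> (c -> ~(f -> (a & (f | ~b))))): α-rule — add (~~b & (((~e -> f) | d) <-> ~b)), ~(c -> ~(f -> (a & (f | ~b)))).
(~~b & (((~e -> f) | d) <-> ~b)): α-rule — add ~~b, (((~e -> f) | d) <-> ~b).
~(c -> ~(f -> (a & (f | ~b)))): α-rule — add c, ~~(f -> (a & (f | ~b))).
~~b: drop double negation, giving b.
(((~e -> f) | d) <-> ~b): β-rule — branch into ((~e -> f) | d), ~b  //  ~((~e -> f) | d), ~~b.
  branch 1 (add ((~e -> f) | d), ~b):
    × closes — contains both b and ~b.
  branch 2 (add ~((~e -> f) | d), ~~b):
    ~((~e -> f) | d): α-rule — add ~(~e -> f), ~d.
    ~(~e -> f): α-rule — add ~e, ~f.
    ~~(f -> (a & (f | ~b))): β-rule — branch into ~f  //  (a & (f | ~b)).
      branch 2.1 (add ~f):
        ○ open, literals {b=1, c=1, d=0, e=0, f=0}.
      branch 2.2 (add (a & (f | ~b))):
        (a & (f | ~b)): α-rule — add a, (f | ~b).
        (f | ~b): β-rule — branch into f  //  ~b.
          branch 2.2.1 (add f):
            × closes — contains both f and ~f.
          branch 2.2.2 (add ~b):
            × closes — contains both b and ~b.
3 branches closed, 1 open.
Each open branch fixes some atoms; the unmentioned ones are free. Counting distinct full assignments: branch {b=1, c=1, d=0, e=0, f=0} (a) contributes 2 new. Total: 2.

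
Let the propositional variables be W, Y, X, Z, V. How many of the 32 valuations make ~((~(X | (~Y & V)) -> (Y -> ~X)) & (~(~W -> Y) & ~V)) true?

28

Initial set: {T ~((~(X | (~Y & V)) -> (Y -> ~X)) & (~(~W -> Y) & ~V))}.
T ~((~(X | (~Y & V)) -> (Y -> ~X)) & (~(~W -> Y) & ~V)): β-rule — branch into F (~(X | (~Y & V)) -> (Y -> ~X))  //  F (~(~W -> Y) & ~V).
  branch 1 (add F (~(X | (~Y & V)) -> (Y -> ~X))):
    F (~(X | (~Y & V)) -> (Y -> ~X)): α-rule — add T ~(X | (~Y & V)), F (Y -> ~X).
    T ~(X | (~Y & V)): α-rule — add F X, F (~Y & V).
    F (Y -> ~X): α-rule — add T Y, F ~X.
    × closes — contains both X and ~X.
  branch 2 (add F (~(~W -> Y) & ~V)):
    F (~(~W -> Y) & ~V): β-rule — branch into F ~(~W -> Y)  //  F ~V.
      branch 2.1 (add F ~(~W -> Y)):
        F ~(~W -> Y): β-rule — branch into F ~W  //  T Y.
          branch 2.1.1 (add F ~W):
            ○ open, literals {W=1}.
          branch 2.1.2 (add T Y):
            ○ open, literals {Y=1}.
      branch 2.2 (add F ~V):
        ○ open, literals {V=1}.
1 branch closed, 3 open.
Each open branch fixes some atoms; the unmentioned ones are free. Counting distinct full assignments: branch {W=1} (Y, X, Z, V) contributes 16 new; branch {Y=1} (W, X, Z, V) contributes 8 new; branch {V=1} (W, Y, X, Z) contributes 4 new. Total: 28.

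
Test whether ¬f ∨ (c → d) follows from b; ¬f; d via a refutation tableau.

Initial set: {b; ¬f; d; ¬(¬f ∨ (c → d))}.
¬(¬f ∨ (c → d)): α-rule — add ¬¬f, ¬(c → d).
× closes — contains both f and ¬f.
All 1 branch closes.
Every branch closed, so the premises entail the conclusion.

Yes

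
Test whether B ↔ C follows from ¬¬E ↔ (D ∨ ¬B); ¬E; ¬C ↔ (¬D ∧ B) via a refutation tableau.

No

Initial set: {(¬¬E ↔ (D ∨ ¬B)); ¬E; (¬C ↔ (¬D ∧ B)); ¬(B ↔ C)}.
(¬¬E ↔ (D ∨ ¬B)): β-rule — branch into ¬¬E, (D ∨ ¬B)  //  ¬¬¬E, ¬(D ∨ ¬B).
  branch 1 (add ¬¬E, (D ∨ ¬B)):
    ¬¬E: drop double negation, giving E.
    × closes — contains both E and ¬E.
  branch 2 (add ¬¬¬E, ¬(D ∨ ¬B)):
    ¬¬¬E: drop double negation, giving ¬E.
    ¬(D ∨ ¬B): α-rule — add ¬D, ¬¬B.
    (¬C ↔ (¬D ∧ B)): β-rule — branch into ¬C, (¬D ∧ B)  //  ¬¬C, ¬(¬D ∧ B).
      branch 2.1 (add ¬C, (¬D ∧ B)):
        (¬D ∧ B): α-rule — add ¬D, B.
        ¬(B ↔ C): β-rule — branch into B, ¬C  //  ¬B, C.
          branch 2.1.1 (add B, ¬C):
            ○ open, literals {B=T, C=F, D=F, E=F}.
          branch 2.1.2 (add ¬B, C):
            × closes — contains both B and ¬B.
      branch 2.2 (add ¬¬C, ¬(¬D ∧ B)):
        ¬(B ↔ C): β-rule — branch into B, ¬C  //  ¬B, C.
          branch 2.2.1 (add B, ¬C):
            × closes — contains both C and ¬C.
          branch 2.2.2 (add ¬B, C):
            × closes — contains both B and ¬B.
4 branches closed, 1 open.
An open branch gives a countermodel: B=T, C=F, D=F, E=F (unmentioned atoms arbitrary); the premises hold there but the conclusion fails.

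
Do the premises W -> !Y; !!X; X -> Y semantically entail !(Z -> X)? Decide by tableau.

No

Initial set: {(W -> !Y); !!X; (X -> Y); !!(Z -> X)}.
!!X: drop double negation, giving X.
(W -> !Y): β-rule — branch into !W  //  !Y.
  branch 1 (add !W):
    (X -> Y): β-rule — branch into !X  //  Y.
      branch 1.1 (add !X):
        × closes — contains both X and !X.
      branch 1.2 (add Y):
        !!(Z -> X): β-rule — branch into !Z  //  X.
          branch 1.2.1 (add !Z):
            ○ open, literals {W=0, X=1, Y=1, Z=0}.
          branch 1.2.2 (add X):
            ○ open, literals {W=0, X=1, Y=1}.
  branch 2 (add !Y):
    (X -> Y): β-rule — branch into !X  //  Y.
      branch 2.1 (add !X):
        × closes — contains both X and !X.
      branch 2.2 (add Y):
        × closes — contains both Y and !Y.
3 branches closed, 2 open.
An open branch gives a countermodel: W=0, X=1, Y=1, Z=0 (unmentioned atoms arbitrary); the premises hold there but the conclusion fails.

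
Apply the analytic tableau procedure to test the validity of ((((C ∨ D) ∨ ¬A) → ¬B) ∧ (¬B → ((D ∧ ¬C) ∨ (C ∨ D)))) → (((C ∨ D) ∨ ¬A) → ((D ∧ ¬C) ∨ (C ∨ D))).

Valid

Assume the negation and expand:
Initial set: {¬(((((C ∨ D) ∨ ¬A) → ¬B) ∧ (¬B → ((D ∧ ¬C) ∨ (C ∨ D)))) → (((C ∨ D) ∨ ¬A) → ((D ∧ ¬C) ∨ (C ∨ D))))}.
¬(((((C ∨ D) ∨ ¬A) → ¬B) ∧ (¬B → ((D ∧ ¬C) ∨ (C ∨ D)))) → (((C ∨ D) ∨ ¬A) → ((D ∧ ¬C) ∨ (C ∨ D)))): α-rule — add ((((C ∨ D) ∨ ¬A) → ¬B) ∧ (¬B → ((D ∧ ¬C) ∨ (C ∨ D)))), ¬(((C ∨ D) ∨ ¬A) → ((D ∧ ¬C) ∨ (C ∨ D))).
((((C ∨ D) ∨ ¬A) → ¬B) ∧ (¬B → ((D ∧ ¬C) ∨ (C ∨ D)))): α-rule — add (((C ∨ D) ∨ ¬A) → ¬B), (¬B → ((D ∧ ¬C) ∨ (C ∨ D))).
¬(((C ∨ D) ∨ ¬A) → ((D ∧ ¬C) ∨ (C ∨ D))): α-rule — add ((C ∨ D) ∨ ¬A), ¬((D ∧ ¬C) ∨ (C ∨ D)).
¬((D ∧ ¬C) ∨ (C ∨ D)): α-rule — add ¬(D ∧ ¬C), ¬(C ∨ D).
¬(C ∨ D): α-rule — add ¬C, ¬D.
(((C ∨ D) ∨ ¬A) → ¬B): β-rule — branch into ¬((C ∨ D) ∨ ¬A)  //  ¬B.
  branch 1 (add ¬((C ∨ D) ∨ ¬A)):
    ¬((C ∨ D) ∨ ¬A): α-rule — add ¬(C ∨ D), ¬¬A.
    ¬(C ∨ D): α-rule — add ¬C, ¬D.
    (¬B → ((D ∧ ¬C) ∨ (C ∨ D))): β-rule — branch into ¬¬B  //  ((D ∧ ¬C) ∨ (C ∨ D)).
      branch 1.1 (add ¬¬B):
        ((C ∨ D) ∨ ¬A): β-rule — branch into (C ∨ D)  //  ¬A.
          branch 1.1.1 (add (C ∨ D)):
            ¬(D ∧ ¬C): β-rule — branch into ¬D  //  ¬¬C.
              branch 1.1.1.1 (add ¬D):
                (C ∨ D): β-rule — branch into C  //  D.
                  branch 1.1.1.1.1 (add C):
                    × closes — contains both C and ¬C.
                  branch 1.1.1.1.2 (add D):
                    × closes — contains both D and ¬D.
              branch 1.1.1.2 (add ¬¬C):
                × closes — contains both C and ¬C.
          branch 1.1.2 (add ¬A):
            × closes — contains both A and ¬A.
      branch 1.2 (add ((D ∧ ¬C) ∨ (C ∨ D))):
        ((C ∨ D) ∨ ¬A): β-rule — branch into (C ∨ D)  //  ¬A.
          branch 1.2.1 (add (C ∨ D)):
            ¬(D ∧ ¬C): β-rule — branch into ¬D  //  ¬¬C.
              branch 1.2.1.1 (add ¬D):
                ((D ∧ ¬C) ∨ (C ∨ D)): β-rule — branch into (D ∧ ¬C)  //  (C ∨ D).
                  branch 1.2.1.1.1 (add (D ∧ ¬C)):
                    (D ∧ ¬C): α-rule — add D, ¬C.
                    × closes — contains both D and ¬D.
                  branch 1.2.1.1.2 (add (C ∨ D)):
                    (C ∨ D): β-rule — branch into C  //  D.
                      branch 1.2.1.1.2.1 (add C):
                        × closes — contains both C and ¬C.
                      branch 1.2.1.1.2.2 (add D):
                        × closes — contains both D and ¬D.
              branch 1.2.1.2 (add ¬¬C):
                × closes — contains both C and ¬C.
          branch 1.2.2 (add ¬A):
            × closes — contains both A and ¬A.
  branch 2 (add ¬B):
    (¬B → ((D ∧ ¬C) ∨ (C ∨ D))): β-rule — branch into ¬¬B  //  ((D ∧ ¬C) ∨ (C ∨ D)).
      branch 2.1 (add ¬¬B):
        × closes — contains both B and ¬B.
      branch 2.2 (add ((D ∧ ¬C) ∨ (C ∨ D))):
        ((C ∨ D) ∨ ¬A): β-rule — branch into (C ∨ D)  //  ¬A.
          branch 2.2.1 (add (C ∨ D)):
            ¬(D ∧ ¬C): β-rule — branch into ¬D  //  ¬¬C.
              branch 2.2.1.1 (add ¬D):
                ((D ∧ ¬C) ∨ (C ∨ D)): β-rule — branch into (D ∧ ¬C)  //  (C ∨ D).
                  branch 2.2.1.1.1 (add (D ∧ ¬C)):
                    (D ∧ ¬C): α-rule — add D, ¬C.
                    × closes — contains both D and ¬D.
                  branch 2.2.1.1.2 (add (C ∨ D)):
                    (C ∨ D): β-rule — branch into C  //  D.
                      branch 2.2.1.1.2.1 (add C):
                        × closes — contains both C and ¬C.
                      branch 2.2.1.1.2.2 (add D):
                        × closes — contains both D and ¬D.
              branch 2.2.1.2 (add ¬¬C):
                × closes — contains both C and ¬C.
          branch 2.2.2 (add ¬A):
            ¬(D ∧ ¬C): β-rule — branch into ¬D  //  ¬¬C.
              branch 2.2.2.1 (add ¬D):
                ((D ∧ ¬C) ∨ (C ∨ D)): β-rule — branch into (D ∧ ¬C)  //  (C ∨ D).
                  branch 2.2.2.1.1 (add (D ∧ ¬C)):
                    (D ∧ ¬C): α-rule — add D, ¬C.
                    × closes — contains both D and ¬D.
                  branch 2.2.2.1.2 (add (C ∨ D)):
                    (C ∨ D): β-rule — branch into C  //  D.
                      branch 2.2.2.1.2.1 (add C):
                        × closes — contains both C and ¬C.
                      branch 2.2.2.1.2.2 (add D):
                        × closes — contains both D and ¬D.
              branch 2.2.2.2 (add ¬¬C):
                × closes — contains both C and ¬C.
All 18 branches close.
Every branch closed, so the negation is unsatisfiable and the formula is valid.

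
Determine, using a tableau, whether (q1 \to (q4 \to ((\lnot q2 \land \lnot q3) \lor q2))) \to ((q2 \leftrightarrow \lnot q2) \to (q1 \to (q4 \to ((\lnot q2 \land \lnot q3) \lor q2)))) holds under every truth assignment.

Valid

Assume the negation and expand:
Initial set: {F ((q1 \to (q4 \to ((\lnot q2 \land \lnot q3) \lor q2))) \to ((q2 \leftrightarrow \lnot q2) \to (q1 \to (q4 \to ((\lnot q2 \land \lnot q3) \lor q2)))))}.
F ((q1 \to (q4 \to ((\lnot q2 \land \lnot q3) \lor q2))) \to ((q2 \leftrightarrow \lnot q2) \to (q1 \to (q4 \to ((\lnot q2 \land \lnot q3) \lor q2))))): α-rule — add T (q1 \to (q4 \to ((\lnot q2 \land \lnot q3) \lor q2))), F ((q2 \leftrightarrow \lnot q2) \to (q1 \to (q4 \to ((\lnot q2 \land \lnot q3) \lor q2)))).
F ((q2 \leftrightarrow \lnot q2) \to (q1 \to (q4 \to ((\lnot q2 \land \lnot q3) \lor q2)))): α-rule — add T (q2 \leftrightarrow \lnot q2), F (q1 \to (q4 \to ((\lnot q2 \land \lnot q3) \lor q2))).
F (q1 \to (q4 \to ((\lnot q2 \land \lnot q3) \lor q2))): α-rule — add T q1, F (q4 \to ((\lnot q2 \land \lnot q3) \lor q2)).
F (q4 \to ((\lnot q2 \land \lnot q3) \lor q2)): α-rule — add T q4, F ((\lnot q2 \land \lnot q3) \lor q2).
F ((\lnot q2 \land \lnot q3) \lor q2): α-rule — add F (\lnot q2 \land \lnot q3), F q2.
T (q1 \to (q4 \to ((\lnot q2 \land \lnot q3) \lor q2))): β-rule — branch into F q1  //  T (q4 \to ((\lnot q2 \land \lnot q3) \lor q2)).
  branch 1 (add F q1):
    × closes — contains both q1 and \lnot q1.
  branch 2 (add T (q4 \to ((\lnot q2 \land \lnot q3) \lor q2))):
    T (q2 \leftrightarrow \lnot q2): β-rule — branch into T q2, T \lnot q2  //  F q2, F \lnot q2.
      branch 2.1 (add T q2, T \lnot q2):
        × closes — contains both q2 and \lnot q2.
      branch 2.2 (add F q2, F \lnot q2):
        × closes — contains both q2 and \lnot q2.
All 3 branches close.
Every branch closed, so the negation is unsatisfiable and the formula is valid.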